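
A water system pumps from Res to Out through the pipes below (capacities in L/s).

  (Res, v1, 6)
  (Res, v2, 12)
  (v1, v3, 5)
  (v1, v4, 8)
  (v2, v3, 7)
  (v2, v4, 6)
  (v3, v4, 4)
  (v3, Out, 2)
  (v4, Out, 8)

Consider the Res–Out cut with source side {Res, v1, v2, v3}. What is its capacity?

Edges leaving {Res, v1, v2, v3}: v1→v4 (8), v2→v4 (6), v3→v4 (4), v3→Out (2).
Cut capacity = 8 + 6 + 4 + 2 = 20.

20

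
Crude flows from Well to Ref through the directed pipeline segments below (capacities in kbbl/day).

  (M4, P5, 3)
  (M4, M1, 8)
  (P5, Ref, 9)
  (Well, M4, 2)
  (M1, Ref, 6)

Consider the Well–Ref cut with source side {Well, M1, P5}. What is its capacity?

17

Edges leaving {Well, M1, P5}: Well→M4 (2), M1→Ref (6), P5→Ref (9).
Cut capacity = 2 + 6 + 9 = 17.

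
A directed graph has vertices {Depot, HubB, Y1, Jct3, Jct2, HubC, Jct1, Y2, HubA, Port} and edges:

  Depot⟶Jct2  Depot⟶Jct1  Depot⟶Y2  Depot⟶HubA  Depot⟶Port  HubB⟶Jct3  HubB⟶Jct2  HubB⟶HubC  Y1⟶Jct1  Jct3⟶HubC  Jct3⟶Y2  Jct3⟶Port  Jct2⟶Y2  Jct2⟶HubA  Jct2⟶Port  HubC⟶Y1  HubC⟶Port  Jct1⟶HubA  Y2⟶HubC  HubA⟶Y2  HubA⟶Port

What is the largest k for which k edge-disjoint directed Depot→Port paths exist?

Assign every edge capacity 1; by Menger, the answer equals the max flow.
Path Depot→Port (+1); total 1.
Path Depot→Jct2→Port (+1); total 2.
Path Depot→HubA→Port (+1); total 3.
Path Depot→Y2→HubC→Port (+1); total 4.
No residual Depot→Port path; max flow = 4.
Certifying cut of size 4: {Depot→Jct2, Depot→Port, HubA→Port, Y2→HubC}.

4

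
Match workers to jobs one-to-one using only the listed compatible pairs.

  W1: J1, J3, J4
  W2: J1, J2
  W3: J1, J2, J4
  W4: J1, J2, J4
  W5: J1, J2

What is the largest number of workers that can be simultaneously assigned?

Unit-capacity flow: source→left, listed edges, right→sink; max matching = max flow.
Augmenting path W1→J1 (+1); matched 1.
Augmenting path W2→J2 (+1); matched 2.
Augmenting path W3→J4 (+1); matched 3.
Augmenting path W4→J1→W1→J3 (+1); matched 4.
No augmenting path remains; maximum matching = 4.
König certificate: {W1, J1, J2, J4} is a vertex cover of size 4 (every listed pair touches it), so no matching can be larger.

4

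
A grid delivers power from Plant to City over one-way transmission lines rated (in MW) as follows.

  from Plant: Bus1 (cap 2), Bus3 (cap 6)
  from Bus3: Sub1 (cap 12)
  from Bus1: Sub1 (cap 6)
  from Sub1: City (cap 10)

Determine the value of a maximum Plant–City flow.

Augment Plant→Bus3→Sub1→City: bottleneck 6, flow now 6.
Augment Plant→Bus1→Sub1→City: bottleneck 2, flow now 8.
No augmenting path remains; maximum flow = 8.
In the residual graph, reachable from Plant: {Plant}.
Min-cut edges: Plant→Bus3 (6), Plant→Bus1 (2); capacity 6 + 2 = 8.
This cut is saturated, so no flow can exceed 8.

8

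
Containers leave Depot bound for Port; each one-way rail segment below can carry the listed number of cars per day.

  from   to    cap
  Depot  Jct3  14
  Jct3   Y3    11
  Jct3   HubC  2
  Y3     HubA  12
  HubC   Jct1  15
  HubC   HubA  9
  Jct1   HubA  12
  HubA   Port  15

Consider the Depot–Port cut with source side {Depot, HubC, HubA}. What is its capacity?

44

Edges leaving {Depot, HubC, HubA}: Depot→Jct3 (14), HubC→Jct1 (15), HubA→Port (15).
Cut capacity = 14 + 15 + 15 = 44.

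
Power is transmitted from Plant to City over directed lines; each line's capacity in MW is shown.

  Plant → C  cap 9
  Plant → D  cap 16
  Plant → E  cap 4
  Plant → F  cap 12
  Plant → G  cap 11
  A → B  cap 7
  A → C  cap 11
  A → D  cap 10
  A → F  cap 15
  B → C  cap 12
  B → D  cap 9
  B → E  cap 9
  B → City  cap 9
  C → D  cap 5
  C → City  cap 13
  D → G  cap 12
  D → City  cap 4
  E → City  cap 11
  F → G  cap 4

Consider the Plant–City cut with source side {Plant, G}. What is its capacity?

41

Edges leaving {Plant, G}: Plant→C (9), Plant→D (16), Plant→E (4), Plant→F (12).
Cut capacity = 9 + 16 + 4 + 12 = 41.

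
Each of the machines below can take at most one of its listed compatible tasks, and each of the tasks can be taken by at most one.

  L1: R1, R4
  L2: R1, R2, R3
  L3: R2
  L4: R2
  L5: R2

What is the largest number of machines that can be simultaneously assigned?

Unit-capacity flow: source→left, listed edges, right→sink; max matching = max flow.
Augmenting path L1→R1 (+1); matched 1.
Augmenting path L2→R2 (+1); matched 2.
Augmenting path L3→R2→L2→R3 (+1); matched 3.
No augmenting path remains; maximum matching = 3.
König certificate: {L1, L2, R2} is a vertex cover of size 3 (every listed pair touches it), so no matching can be larger.

3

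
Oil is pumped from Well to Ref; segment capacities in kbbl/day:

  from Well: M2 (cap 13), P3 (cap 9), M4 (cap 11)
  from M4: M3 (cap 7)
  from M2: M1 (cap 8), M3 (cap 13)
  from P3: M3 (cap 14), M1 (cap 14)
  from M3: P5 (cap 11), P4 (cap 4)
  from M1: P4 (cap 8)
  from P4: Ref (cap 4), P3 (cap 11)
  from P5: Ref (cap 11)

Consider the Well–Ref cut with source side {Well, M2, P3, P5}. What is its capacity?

71

Edges leaving {Well, M2, P3, P5}: Well→M4 (11), M2→M3 (13), M2→M1 (8), P3→M3 (14), P3→M1 (14), P5→Ref (11).
Cut capacity = 11 + 13 + 8 + 14 + 14 + 11 = 71.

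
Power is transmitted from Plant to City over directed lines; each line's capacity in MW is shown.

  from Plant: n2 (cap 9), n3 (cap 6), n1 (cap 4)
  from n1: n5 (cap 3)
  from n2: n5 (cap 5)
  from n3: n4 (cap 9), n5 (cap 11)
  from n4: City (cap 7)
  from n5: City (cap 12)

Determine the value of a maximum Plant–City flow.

14

Augment Plant→n1→n5→City: bottleneck 3, flow now 3.
Augment Plant→n2→n5→City: bottleneck 5, flow now 8.
Augment Plant→n3→n4→City: bottleneck 6, flow now 14.
No augmenting path remains; maximum flow = 14.
In the residual graph, reachable from Plant: {Plant, n1, n2}.
Min-cut edges: Plant→n3 (6), n1→n5 (3), n2→n5 (5); capacity 6 + 3 + 5 = 14.
This cut is saturated, so no flow can exceed 14.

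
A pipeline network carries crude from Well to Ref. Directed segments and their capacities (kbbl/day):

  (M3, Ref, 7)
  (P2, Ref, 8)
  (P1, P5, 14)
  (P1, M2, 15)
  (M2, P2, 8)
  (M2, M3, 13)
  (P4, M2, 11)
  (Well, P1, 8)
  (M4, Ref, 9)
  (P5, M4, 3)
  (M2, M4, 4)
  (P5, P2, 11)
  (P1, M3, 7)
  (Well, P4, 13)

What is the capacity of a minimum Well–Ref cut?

19

Augment Well→P1→M3→Ref: bottleneck 7, flow now 7.
Augment Well→P1→P5→P2→Ref: bottleneck 1, flow now 8.
Augment Well→P4→M2→P2→Ref: bottleneck 7, flow now 15.
Augment Well→P4→M2→M4→Ref: bottleneck 4, flow now 19.
No augmenting path remains; maximum flow = 19.
By max-flow min-cut, the minimum cut capacity equals the max flow.
In the residual graph, reachable from Well: {Well, P4}.
Min-cut edges: Well→P1 (8), P4→M2 (11); capacity 8 + 11 = 19.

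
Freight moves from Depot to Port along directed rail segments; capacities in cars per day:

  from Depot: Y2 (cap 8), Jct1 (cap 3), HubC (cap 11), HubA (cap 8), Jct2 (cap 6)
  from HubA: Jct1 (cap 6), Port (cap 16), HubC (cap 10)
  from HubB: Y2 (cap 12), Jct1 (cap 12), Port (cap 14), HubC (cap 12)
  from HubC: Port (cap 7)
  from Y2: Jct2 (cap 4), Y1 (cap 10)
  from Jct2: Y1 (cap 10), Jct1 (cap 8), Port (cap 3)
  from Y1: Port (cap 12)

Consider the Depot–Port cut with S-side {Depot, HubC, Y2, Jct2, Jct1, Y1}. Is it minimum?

No — its capacity is 30, but the minimum cut has capacity 29.

Given cut capacity: 8 + 7 + 3 + 12 = 30.
Augment Depot→HubA→Port: bottleneck 8, flow now 8.
Augment Depot→HubC→Port: bottleneck 7, flow now 15.
Augment Depot→Jct2→Port: bottleneck 3, flow now 18.
Augment Depot→Y2→Y1→Port: bottleneck 8, flow now 26.
Augment Depot→Jct2→Y1→Port: bottleneck 3, flow now 29.
No augmenting path remains; maximum flow = 29.
In the residual graph, reachable from Depot: {Depot, HubC, Jct1}.
Min-cut edges: Depot→HubA (8), Depot→Y2 (8), Depot→Jct2 (6), HubC→Port (7); capacity 8 + 8 + 6 + 7 = 29.
Cut capacity 30 exceeds the max flow 29, so it is not minimum.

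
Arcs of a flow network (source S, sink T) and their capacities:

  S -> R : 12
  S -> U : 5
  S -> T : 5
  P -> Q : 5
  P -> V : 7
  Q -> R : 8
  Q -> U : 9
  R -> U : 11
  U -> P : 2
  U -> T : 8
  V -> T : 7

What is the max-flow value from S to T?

Augment S→T: bottleneck 5, flow now 5.
Augment S→U→T: bottleneck 5, flow now 10.
Augment S→R→U→T: bottleneck 3, flow now 13.
Augment S→R→U→P→V→T: bottleneck 2, flow now 15.
No augmenting path remains; maximum flow = 15.
In the residual graph, reachable from S: {S, R, U}.
Min-cut edges: S→T (5), U→P (2), U→T (8); capacity 5 + 2 + 8 = 15.
This cut is saturated, so no flow can exceed 15.

15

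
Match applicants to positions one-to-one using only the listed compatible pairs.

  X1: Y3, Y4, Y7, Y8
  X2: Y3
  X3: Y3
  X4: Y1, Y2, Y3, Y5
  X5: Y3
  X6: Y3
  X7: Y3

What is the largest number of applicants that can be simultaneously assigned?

Unit-capacity flow: source→left, listed edges, right→sink; max matching = max flow.
Augmenting path X1→Y3 (+1); matched 1.
Augmenting path X4→Y1 (+1); matched 2.
Augmenting path X2→Y3→X1→Y4 (+1); matched 3.
No augmenting path remains; maximum matching = 3.
König certificate: {X1, X4, Y3} is a vertex cover of size 3 (every listed pair touches it), so no matching can be larger.

3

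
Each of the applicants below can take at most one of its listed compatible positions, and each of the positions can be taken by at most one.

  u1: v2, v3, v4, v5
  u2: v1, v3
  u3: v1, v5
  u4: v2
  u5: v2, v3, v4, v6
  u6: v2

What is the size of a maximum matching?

Unit-capacity flow: source→left, listed edges, right→sink; max matching = max flow.
Augmenting path u1→v2 (+1); matched 1.
Augmenting path u2→v1 (+1); matched 2.
Augmenting path u3→v5 (+1); matched 3.
Augmenting path u5→v3 (+1); matched 4.
Augmenting path u4→v2→u1→v4 (+1); matched 5.
No augmenting path remains; maximum matching = 5.
König certificate: {u1, u2, u3, u5, v2} is a vertex cover of size 5 (every listed pair touches it), so no matching can be larger.

5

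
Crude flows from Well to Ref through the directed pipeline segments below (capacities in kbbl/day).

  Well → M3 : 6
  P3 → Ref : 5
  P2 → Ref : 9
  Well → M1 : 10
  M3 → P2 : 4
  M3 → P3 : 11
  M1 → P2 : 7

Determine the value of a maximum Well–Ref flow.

13

Augment Well→M1→P2→Ref: bottleneck 7, flow now 7.
Augment Well→M3→P3→Ref: bottleneck 5, flow now 12.
Augment Well→M3→P2→Ref: bottleneck 1, flow now 13.
No augmenting path remains; maximum flow = 13.
In the residual graph, reachable from Well: {Well, M1}.
Min-cut edges: Well→M3 (6), M1→P2 (7); capacity 6 + 7 = 13.
This cut is saturated, so no flow can exceed 13.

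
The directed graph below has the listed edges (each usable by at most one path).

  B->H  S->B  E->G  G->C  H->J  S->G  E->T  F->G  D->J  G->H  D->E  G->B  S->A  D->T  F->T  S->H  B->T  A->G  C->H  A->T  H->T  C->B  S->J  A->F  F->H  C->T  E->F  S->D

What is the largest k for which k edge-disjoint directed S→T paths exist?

5

Assign every edge capacity 1; by Menger, the answer equals the max flow.
Path S→A→T (+1); total 1.
Path S→B→T (+1); total 2.
Path S→D→T (+1); total 3.
Path S→H→T (+1); total 4.
Path S→G→C→T (+1); total 5.
No residual S→T path; max flow = 5.
Certifying cut of size 5: {S→A, S→B, S→D, S→G, S→H}.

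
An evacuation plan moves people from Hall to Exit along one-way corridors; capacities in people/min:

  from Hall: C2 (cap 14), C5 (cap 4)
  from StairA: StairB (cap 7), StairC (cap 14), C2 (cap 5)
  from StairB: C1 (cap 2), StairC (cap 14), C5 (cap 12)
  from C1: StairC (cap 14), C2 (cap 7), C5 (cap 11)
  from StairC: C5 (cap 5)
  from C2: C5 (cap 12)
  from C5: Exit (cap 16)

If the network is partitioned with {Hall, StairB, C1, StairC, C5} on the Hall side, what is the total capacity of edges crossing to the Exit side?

37

Edges leaving {Hall, StairB, C1, StairC, C5}: Hall→C2 (14), C1→C2 (7), C5→Exit (16).
Cut capacity = 14 + 7 + 16 = 37.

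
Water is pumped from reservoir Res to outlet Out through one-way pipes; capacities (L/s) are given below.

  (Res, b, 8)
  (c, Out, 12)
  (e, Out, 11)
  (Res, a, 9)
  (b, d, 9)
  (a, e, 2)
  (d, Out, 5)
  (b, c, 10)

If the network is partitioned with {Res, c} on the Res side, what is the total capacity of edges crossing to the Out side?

29

Edges leaving {Res, c}: Res→a (9), Res→b (8), c→Out (12).
Cut capacity = 9 + 8 + 12 = 29.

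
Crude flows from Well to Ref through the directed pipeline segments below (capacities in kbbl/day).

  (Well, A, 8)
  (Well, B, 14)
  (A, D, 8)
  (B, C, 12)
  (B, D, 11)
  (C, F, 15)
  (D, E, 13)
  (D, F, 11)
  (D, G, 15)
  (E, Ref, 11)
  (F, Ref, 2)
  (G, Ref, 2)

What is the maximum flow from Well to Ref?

15

Augment Well→A→D→E→Ref: bottleneck 8, flow now 8.
Augment Well→B→C→F→Ref: bottleneck 2, flow now 10.
Augment Well→B→D→E→Ref: bottleneck 3, flow now 13.
Augment Well→B→D→G→Ref: bottleneck 2, flow now 15.
No augmenting path remains; maximum flow = 15.
In the residual graph, reachable from Well: {Well, A, B, C, D, E, F, G}.
Min-cut edges: E→Ref (11), F→Ref (2), G→Ref (2); capacity 11 + 2 + 2 = 15.
This cut is saturated, so no flow can exceed 15.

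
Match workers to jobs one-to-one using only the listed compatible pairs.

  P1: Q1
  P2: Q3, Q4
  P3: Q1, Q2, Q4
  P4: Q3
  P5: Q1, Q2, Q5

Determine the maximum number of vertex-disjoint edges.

5

Unit-capacity flow: source→left, listed edges, right→sink; max matching = max flow.
Augmenting path P1→Q1 (+1); matched 1.
Augmenting path P2→Q3 (+1); matched 2.
Augmenting path P3→Q2 (+1); matched 3.
Augmenting path P5→Q5 (+1); matched 4.
Augmenting path P4→Q3→P2→Q4 (+1); matched 5.
No augmenting path remains; maximum matching = 5.
König certificate: {P1, P2, P3, P4, P5} is a vertex cover of size 5 (every listed pair touches it), so no matching can be larger.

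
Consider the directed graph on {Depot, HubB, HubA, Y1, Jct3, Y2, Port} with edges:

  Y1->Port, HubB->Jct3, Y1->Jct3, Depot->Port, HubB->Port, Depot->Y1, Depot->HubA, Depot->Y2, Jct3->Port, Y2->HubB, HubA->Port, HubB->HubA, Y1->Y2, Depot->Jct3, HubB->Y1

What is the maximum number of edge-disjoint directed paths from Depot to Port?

Assign every edge capacity 1; by Menger, the answer equals the max flow.
Path Depot→Port (+1); total 1.
Path Depot→HubA→Port (+1); total 2.
Path Depot→Y1→Port (+1); total 3.
Path Depot→Jct3→Port (+1); total 4.
Path Depot→Y2→HubB→Port (+1); total 5.
No residual Depot→Port path; max flow = 5.
Certifying cut of size 5: {Depot→HubA, Depot→Jct3, Depot→Port, Depot→Y1, Depot→Y2}.

5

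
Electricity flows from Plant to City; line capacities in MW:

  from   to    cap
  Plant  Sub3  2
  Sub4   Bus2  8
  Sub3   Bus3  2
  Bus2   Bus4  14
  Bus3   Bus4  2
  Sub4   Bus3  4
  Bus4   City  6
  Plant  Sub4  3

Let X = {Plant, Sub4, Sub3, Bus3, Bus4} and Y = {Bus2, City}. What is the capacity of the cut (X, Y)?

Edges leaving {Plant, Sub4, Sub3, Bus3, Bus4}: Sub4→Bus2 (8), Bus4→City (6).
Cut capacity = 8 + 6 = 14.

14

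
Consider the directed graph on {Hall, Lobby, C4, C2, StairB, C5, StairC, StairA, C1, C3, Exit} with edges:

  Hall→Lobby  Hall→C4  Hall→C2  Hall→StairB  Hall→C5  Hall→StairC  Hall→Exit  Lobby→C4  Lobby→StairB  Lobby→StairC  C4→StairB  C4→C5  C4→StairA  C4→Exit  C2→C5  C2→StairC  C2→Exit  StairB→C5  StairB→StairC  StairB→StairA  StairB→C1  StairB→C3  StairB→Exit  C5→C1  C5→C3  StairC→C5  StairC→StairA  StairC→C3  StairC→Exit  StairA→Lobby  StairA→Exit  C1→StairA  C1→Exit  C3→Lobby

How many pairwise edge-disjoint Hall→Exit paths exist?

Assign every edge capacity 1; by Menger, the answer equals the max flow.
Path Hall→Exit (+1); total 1.
Path Hall→C4→Exit (+1); total 2.
Path Hall→C2→Exit (+1); total 3.
Path Hall→StairB→Exit (+1); total 4.
Path Hall→StairC→Exit (+1); total 5.
Path Hall→C5→C1→Exit (+1); total 6.
Path Hall→Lobby→C4→StairA→Exit (+1); total 7.
No residual Hall→Exit path; max flow = 7.
Certifying cut of size 7: {Hall→C2, Hall→C4, Hall→C5, Hall→Exit, Hall→Lobby, Hall→StairB, Hall→StairC}.

7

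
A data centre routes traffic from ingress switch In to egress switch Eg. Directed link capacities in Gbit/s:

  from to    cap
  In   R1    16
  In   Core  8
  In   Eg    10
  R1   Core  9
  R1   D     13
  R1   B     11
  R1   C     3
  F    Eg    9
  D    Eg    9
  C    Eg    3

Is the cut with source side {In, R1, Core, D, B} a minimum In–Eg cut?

Given cut capacity: 10 + 3 + 9 = 22.
Augment In→Eg: bottleneck 10, flow now 10.
Augment In→R1→D→Eg: bottleneck 9, flow now 19.
Augment In→R1→C→Eg: bottleneck 3, flow now 22.
No augmenting path remains; maximum flow = 22.
Cut capacity 22 equals the max flow, so it is a minimum cut.

Yes — it is a minimum cut (capacity 22).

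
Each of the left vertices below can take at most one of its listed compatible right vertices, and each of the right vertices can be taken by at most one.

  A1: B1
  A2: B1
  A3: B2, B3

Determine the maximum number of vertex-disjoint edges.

Unit-capacity flow: source→left, listed edges, right→sink; max matching = max flow.
Augmenting path A1→B1 (+1); matched 1.
Augmenting path A3→B2 (+1); matched 2.
No augmenting path remains; maximum matching = 2.
König certificate: {A3, B1} is a vertex cover of size 2 (every listed pair touches it), so no matching can be larger.

2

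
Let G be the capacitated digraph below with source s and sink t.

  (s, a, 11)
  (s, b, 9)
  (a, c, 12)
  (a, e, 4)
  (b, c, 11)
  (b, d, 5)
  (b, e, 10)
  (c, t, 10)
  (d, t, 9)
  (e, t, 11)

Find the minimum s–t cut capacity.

20

Augment s→a→c→t: bottleneck 10, flow now 10.
Augment s→a→e→t: bottleneck 1, flow now 11.
Augment s→b→d→t: bottleneck 5, flow now 16.
Augment s→b→e→t: bottleneck 4, flow now 20.
No augmenting path remains; maximum flow = 20.
By max-flow min-cut, the minimum cut capacity equals the max flow.
In the residual graph, reachable from s: {s}.
Min-cut edges: s→a (11), s→b (9); capacity 11 + 9 = 20.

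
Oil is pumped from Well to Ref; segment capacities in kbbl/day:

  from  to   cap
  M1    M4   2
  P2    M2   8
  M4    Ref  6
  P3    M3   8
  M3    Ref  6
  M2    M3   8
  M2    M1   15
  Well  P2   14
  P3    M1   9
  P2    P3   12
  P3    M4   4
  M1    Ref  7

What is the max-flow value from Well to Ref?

14

Augment Well→P2→P3→M3→Ref: bottleneck 6, flow now 6.
Augment Well→P2→P3→M1→Ref: bottleneck 6, flow now 12.
Augment Well→P2→M2→M1→Ref: bottleneck 1, flow now 13.
Augment Well→P2→M2→M1→M4→Ref: bottleneck 1, flow now 14.
No augmenting path remains; maximum flow = 14.
In the residual graph, reachable from Well: {Well}.
Min-cut edges: Well→P2 (14); capacity 14 = 14.
This cut is saturated, so no flow can exceed 14.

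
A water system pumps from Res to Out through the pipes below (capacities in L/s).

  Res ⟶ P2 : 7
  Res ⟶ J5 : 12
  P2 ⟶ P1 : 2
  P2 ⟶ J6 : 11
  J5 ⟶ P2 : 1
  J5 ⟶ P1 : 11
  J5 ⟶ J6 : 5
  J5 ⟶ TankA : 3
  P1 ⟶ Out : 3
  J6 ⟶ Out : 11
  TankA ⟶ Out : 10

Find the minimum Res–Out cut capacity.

Augment Res→P2→P1→Out: bottleneck 2, flow now 2.
Augment Res→P2→J6→Out: bottleneck 5, flow now 7.
Augment Res→J5→P1→Out: bottleneck 1, flow now 8.
Augment Res→J5→J6→Out: bottleneck 5, flow now 13.
Augment Res→J5→TankA→Out: bottleneck 3, flow now 16.
Augment Res→J5→P2→J6→Out: bottleneck 1, flow now 17.
No augmenting path remains; maximum flow = 17.
By max-flow min-cut, the minimum cut capacity equals the max flow.
In the residual graph, reachable from Res: {Res, P2, J5, P1, J6}.
Min-cut edges: J5→TankA (3), P1→Out (3), J6→Out (11); capacity 3 + 3 + 11 = 17.

17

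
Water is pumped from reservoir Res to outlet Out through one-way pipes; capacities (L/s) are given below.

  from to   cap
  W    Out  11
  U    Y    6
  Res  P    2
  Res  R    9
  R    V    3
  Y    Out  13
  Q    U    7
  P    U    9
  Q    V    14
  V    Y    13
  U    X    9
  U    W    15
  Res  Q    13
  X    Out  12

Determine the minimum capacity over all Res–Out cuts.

Augment Res→P→U→W→Out: bottleneck 2, flow now 2.
Augment Res→Q→U→W→Out: bottleneck 7, flow now 9.
Augment Res→Q→V→Y→Out: bottleneck 6, flow now 15.
Augment Res→R→V→Y→Out: bottleneck 3, flow now 18.
No augmenting path remains; maximum flow = 18.
By max-flow min-cut, the minimum cut capacity equals the max flow.
In the residual graph, reachable from Res: {Res, R}.
Min-cut edges: Res→P (2), Res→Q (13), R→V (3); capacity 2 + 13 + 3 = 18.

18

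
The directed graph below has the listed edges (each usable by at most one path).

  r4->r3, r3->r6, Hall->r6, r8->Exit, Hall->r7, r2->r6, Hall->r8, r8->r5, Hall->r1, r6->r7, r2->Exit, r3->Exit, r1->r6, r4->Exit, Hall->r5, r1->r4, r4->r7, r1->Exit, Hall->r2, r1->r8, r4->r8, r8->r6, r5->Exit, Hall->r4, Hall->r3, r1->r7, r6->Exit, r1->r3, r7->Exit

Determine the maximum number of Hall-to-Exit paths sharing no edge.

Assign every edge capacity 1; by Menger, the answer equals the max flow.
Path Hall→r1→Exit (+1); total 1.
Path Hall→r2→Exit (+1); total 2.
Path Hall→r3→Exit (+1); total 3.
Path Hall→r4→Exit (+1); total 4.
Path Hall→r5→Exit (+1); total 5.
Path Hall→r6→Exit (+1); total 6.
Path Hall→r7→Exit (+1); total 7.
Path Hall→r8→Exit (+1); total 8.
No residual Hall→Exit path; max flow = 8.
Certifying cut of size 8: {Hall→r1, Hall→r2, Hall→r3, Hall→r4, Hall→r5, Hall→r6, Hall→r7, Hall→r8}.

8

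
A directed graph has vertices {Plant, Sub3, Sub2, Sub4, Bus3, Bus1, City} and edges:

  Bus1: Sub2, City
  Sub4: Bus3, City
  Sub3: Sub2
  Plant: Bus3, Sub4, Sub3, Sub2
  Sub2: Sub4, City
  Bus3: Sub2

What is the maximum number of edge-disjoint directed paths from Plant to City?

Assign every edge capacity 1; by Menger, the answer equals the max flow.
Path Plant→Sub2→City (+1); total 1.
Path Plant→Sub4→City (+1); total 2.
No residual Plant→City path; max flow = 2.
Certifying cut of size 2: {Sub2→City, Sub4→City}.

2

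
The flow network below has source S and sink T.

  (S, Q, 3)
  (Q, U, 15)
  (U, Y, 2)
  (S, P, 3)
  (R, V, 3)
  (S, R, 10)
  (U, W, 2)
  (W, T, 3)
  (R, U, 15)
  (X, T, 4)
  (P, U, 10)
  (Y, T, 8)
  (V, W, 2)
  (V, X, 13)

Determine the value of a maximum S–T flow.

7

Augment S→P→U→W→T: bottleneck 2, flow now 2.
Augment S→P→U→Y→T: bottleneck 1, flow now 3.
Augment S→Q→U→Y→T: bottleneck 1, flow now 4.
Augment S→R→V→W→T: bottleneck 1, flow now 5.
Augment S→R→V→X→T: bottleneck 2, flow now 7.
No augmenting path remains; maximum flow = 7.
In the residual graph, reachable from S: {S, P, Q, R, U}.
Min-cut edges: R→V (3), U→W (2), U→Y (2); capacity 3 + 2 + 2 = 7.
This cut is saturated, so no flow can exceed 7.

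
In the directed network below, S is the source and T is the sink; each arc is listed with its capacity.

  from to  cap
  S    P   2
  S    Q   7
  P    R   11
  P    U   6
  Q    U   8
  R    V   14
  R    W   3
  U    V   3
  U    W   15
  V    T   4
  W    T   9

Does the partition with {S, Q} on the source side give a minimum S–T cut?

No — its capacity is 10, but the minimum cut has capacity 9.

Given cut capacity: 2 + 8 = 10.
Augment S→P→R→V→T: bottleneck 2, flow now 2.
Augment S→Q→U→V→T: bottleneck 2, flow now 4.
Augment S→Q→U→W→T: bottleneck 5, flow now 9.
No augmenting path remains; maximum flow = 9.
In the residual graph, reachable from S: {S}.
Min-cut edges: S→P (2), S→Q (7); capacity 2 + 7 = 9.
Cut capacity 10 exceeds the max flow 9, so it is not minimum.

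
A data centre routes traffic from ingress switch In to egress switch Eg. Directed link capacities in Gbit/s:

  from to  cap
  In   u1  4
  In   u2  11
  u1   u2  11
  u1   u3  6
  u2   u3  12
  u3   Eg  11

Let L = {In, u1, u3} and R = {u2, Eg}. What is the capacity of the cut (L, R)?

33

Edges leaving {In, u1, u3}: In→u2 (11), u1→u2 (11), u3→Eg (11).
Cut capacity = 11 + 11 + 11 = 33.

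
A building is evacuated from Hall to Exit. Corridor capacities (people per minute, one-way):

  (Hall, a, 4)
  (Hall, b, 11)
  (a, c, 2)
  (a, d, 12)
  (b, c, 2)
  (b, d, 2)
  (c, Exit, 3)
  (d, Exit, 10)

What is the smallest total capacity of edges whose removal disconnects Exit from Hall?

8

Augment Hall→a→c→Exit: bottleneck 2, flow now 2.
Augment Hall→a→d→Exit: bottleneck 2, flow now 4.
Augment Hall→b→c→Exit: bottleneck 1, flow now 5.
Augment Hall→b→d→Exit: bottleneck 2, flow now 7.
Augment Hall→b→c→a→d→Exit: bottleneck 1, flow now 8. (uses reverse residual edge)
No augmenting path remains; maximum flow = 8.
By max-flow min-cut, the minimum cut capacity equals the max flow.
In the residual graph, reachable from Hall: {Hall, b}.
Min-cut edges: Hall→a (4), b→c (2), b→d (2); capacity 4 + 2 + 2 = 8.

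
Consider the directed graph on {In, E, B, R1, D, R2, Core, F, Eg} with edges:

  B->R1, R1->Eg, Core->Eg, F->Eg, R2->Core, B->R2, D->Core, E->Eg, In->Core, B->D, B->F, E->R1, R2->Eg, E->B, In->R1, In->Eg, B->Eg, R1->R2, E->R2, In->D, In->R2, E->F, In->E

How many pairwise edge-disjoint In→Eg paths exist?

Assign every edge capacity 1; by Menger, the answer equals the max flow.
Path In→Eg (+1); total 1.
Path In→E→Eg (+1); total 2.
Path In→R1→Eg (+1); total 3.
Path In→R2→Eg (+1); total 4.
Path In→Core→Eg (+1); total 5.
No residual In→Eg path; max flow = 5.
Certifying cut of size 5: {Core→Eg, In→E, In→Eg, In→R1, In→R2}.

5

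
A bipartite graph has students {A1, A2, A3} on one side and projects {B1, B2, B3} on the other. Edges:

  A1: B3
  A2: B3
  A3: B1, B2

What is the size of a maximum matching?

Unit-capacity flow: source→left, listed edges, right→sink; max matching = max flow.
Augmenting path A1→B3 (+1); matched 1.
Augmenting path A3→B1 (+1); matched 2.
No augmenting path remains; maximum matching = 2.
König certificate: {A3, B3} is a vertex cover of size 2 (every listed pair touches it), so no matching can be larger.

2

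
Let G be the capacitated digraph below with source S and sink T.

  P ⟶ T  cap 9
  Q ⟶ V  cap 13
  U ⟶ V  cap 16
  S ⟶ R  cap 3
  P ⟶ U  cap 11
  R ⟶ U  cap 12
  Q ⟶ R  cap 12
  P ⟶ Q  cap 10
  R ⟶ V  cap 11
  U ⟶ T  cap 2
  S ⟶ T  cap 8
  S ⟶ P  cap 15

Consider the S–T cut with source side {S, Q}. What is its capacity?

Edges leaving {S, Q}: S→P (15), S→R (3), S→T (8), Q→R (12), Q→V (13).
Cut capacity = 15 + 3 + 8 + 12 + 13 = 51.

51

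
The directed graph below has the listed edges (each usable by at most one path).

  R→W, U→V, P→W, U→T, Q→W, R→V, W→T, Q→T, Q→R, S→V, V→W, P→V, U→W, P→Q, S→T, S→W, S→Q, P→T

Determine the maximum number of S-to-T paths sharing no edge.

Assign every edge capacity 1; by Menger, the answer equals the max flow.
Path S→T (+1); total 1.
Path S→Q→T (+1); total 2.
Path S→W→T (+1); total 3.
No residual S→T path; max flow = 3.
Certifying cut of size 3: {S→Q, S→T, W→T}.

3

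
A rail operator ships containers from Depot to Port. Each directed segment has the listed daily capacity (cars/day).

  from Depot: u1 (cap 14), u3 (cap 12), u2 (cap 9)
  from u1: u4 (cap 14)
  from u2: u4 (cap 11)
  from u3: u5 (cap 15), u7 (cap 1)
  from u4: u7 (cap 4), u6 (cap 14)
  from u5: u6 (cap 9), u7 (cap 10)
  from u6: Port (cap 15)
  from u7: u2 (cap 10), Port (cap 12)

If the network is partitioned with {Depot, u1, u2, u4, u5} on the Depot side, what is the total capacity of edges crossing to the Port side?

49

Edges leaving {Depot, u1, u2, u4, u5}: Depot→u3 (12), u4→u6 (14), u4→u7 (4), u5→u6 (9), u5→u7 (10).
Cut capacity = 12 + 14 + 4 + 9 + 10 = 49.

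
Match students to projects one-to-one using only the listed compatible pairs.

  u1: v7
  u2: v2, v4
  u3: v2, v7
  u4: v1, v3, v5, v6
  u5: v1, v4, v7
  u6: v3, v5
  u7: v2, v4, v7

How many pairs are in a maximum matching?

6

Unit-capacity flow: source→left, listed edges, right→sink; max matching = max flow.
Augmenting path u1→v7 (+1); matched 1.
Augmenting path u2→v2 (+1); matched 2.
Augmenting path u4→v1 (+1); matched 3.
Augmenting path u5→v4 (+1); matched 4.
Augmenting path u6→v3 (+1); matched 5.
Augmenting path u7→v4→u5→v1→u4→v5 (+1); matched 6.
No augmenting path remains; maximum matching = 6.
König certificate: {u4, u5, u6, v2, v4, v7} is a vertex cover of size 6 (every listed pair touches it), so no matching can be larger.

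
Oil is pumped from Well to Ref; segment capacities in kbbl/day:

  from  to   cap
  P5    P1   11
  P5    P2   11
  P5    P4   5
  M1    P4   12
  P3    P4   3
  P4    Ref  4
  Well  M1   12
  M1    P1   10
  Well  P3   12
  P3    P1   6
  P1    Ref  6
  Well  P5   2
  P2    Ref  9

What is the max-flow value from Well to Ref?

12

Augment Well→P5→P2→Ref: bottleneck 2, flow now 2.
Augment Well→P3→P1→Ref: bottleneck 6, flow now 8.
Augment Well→P3→P4→Ref: bottleneck 3, flow now 11.
Augment Well→M1→P4→Ref: bottleneck 1, flow now 12.
No augmenting path remains; maximum flow = 12.
In the residual graph, reachable from Well: {Well, P3, M1, P1, P4}.
Min-cut edges: Well→P5 (2), P1→Ref (6), P4→Ref (4); capacity 2 + 6 + 4 = 12.
This cut is saturated, so no flow can exceed 12.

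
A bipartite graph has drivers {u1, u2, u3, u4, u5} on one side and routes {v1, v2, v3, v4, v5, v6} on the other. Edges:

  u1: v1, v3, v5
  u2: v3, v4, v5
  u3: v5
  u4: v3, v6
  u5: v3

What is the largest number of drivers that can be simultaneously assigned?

Unit-capacity flow: source→left, listed edges, right→sink; max matching = max flow.
Augmenting path u1→v1 (+1); matched 1.
Augmenting path u2→v3 (+1); matched 2.
Augmenting path u3→v5 (+1); matched 3.
Augmenting path u4→v6 (+1); matched 4.
Augmenting path u5→v3→u2→v4 (+1); matched 5.
No augmenting path remains; maximum matching = 5.
König certificate: {u1, u2, u3, u4, u5} is a vertex cover of size 5 (every listed pair touches it), so no matching can be larger.

5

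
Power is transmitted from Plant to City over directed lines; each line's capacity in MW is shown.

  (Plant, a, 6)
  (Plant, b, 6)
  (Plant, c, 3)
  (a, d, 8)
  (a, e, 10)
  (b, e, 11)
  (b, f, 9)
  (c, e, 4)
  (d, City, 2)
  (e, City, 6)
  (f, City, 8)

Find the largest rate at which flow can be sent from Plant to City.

Augment Plant→a→d→City: bottleneck 2, flow now 2.
Augment Plant→a→e→City: bottleneck 4, flow now 6.
Augment Plant→b→e→City: bottleneck 2, flow now 8.
Augment Plant→b→f→City: bottleneck 4, flow now 12.
Augment Plant→c→e→b→f→City: bottleneck 2, flow now 14. (uses reverse residual edge)
No augmenting path remains; maximum flow = 14.
In the residual graph, reachable from Plant: {Plant, a, c, d, e}.
Min-cut edges: Plant→b (6), d→City (2), e→City (6); capacity 6 + 2 + 6 = 14.
This cut is saturated, so no flow can exceed 14.

14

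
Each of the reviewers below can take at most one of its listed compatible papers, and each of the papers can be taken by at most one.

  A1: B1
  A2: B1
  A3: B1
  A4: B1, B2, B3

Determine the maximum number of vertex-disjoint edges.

Unit-capacity flow: source→left, listed edges, right→sink; max matching = max flow.
Augmenting path A1→B1 (+1); matched 1.
Augmenting path A4→B2 (+1); matched 2.
No augmenting path remains; maximum matching = 2.
König certificate: {A4, B1} is a vertex cover of size 2 (every listed pair touches it), so no matching can be larger.

2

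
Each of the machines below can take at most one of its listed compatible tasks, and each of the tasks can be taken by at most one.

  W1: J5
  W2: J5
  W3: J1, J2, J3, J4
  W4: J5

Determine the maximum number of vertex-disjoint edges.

2

Unit-capacity flow: source→left, listed edges, right→sink; max matching = max flow.
Augmenting path W1→J5 (+1); matched 1.
Augmenting path W3→J1 (+1); matched 2.
No augmenting path remains; maximum matching = 2.
König certificate: {W3, J5} is a vertex cover of size 2 (every listed pair touches it), so no matching can be larger.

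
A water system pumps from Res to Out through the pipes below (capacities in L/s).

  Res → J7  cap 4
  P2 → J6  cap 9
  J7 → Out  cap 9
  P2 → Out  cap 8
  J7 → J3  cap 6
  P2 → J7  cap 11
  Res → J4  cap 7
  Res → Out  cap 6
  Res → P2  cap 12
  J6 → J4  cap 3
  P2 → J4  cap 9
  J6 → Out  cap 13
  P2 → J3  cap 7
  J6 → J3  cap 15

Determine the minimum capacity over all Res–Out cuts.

22

Augment Res→Out: bottleneck 6, flow now 6.
Augment Res→P2→Out: bottleneck 8, flow now 14.
Augment Res→J7→Out: bottleneck 4, flow now 18.
Augment Res→P2→J7→Out: bottleneck 4, flow now 22.
No augmenting path remains; maximum flow = 22.
By max-flow min-cut, the minimum cut capacity equals the max flow.
In the residual graph, reachable from Res: {Res, J4}.
Min-cut edges: Res→P2 (12), Res→J7 (4), Res→Out (6); capacity 12 + 4 + 6 = 22.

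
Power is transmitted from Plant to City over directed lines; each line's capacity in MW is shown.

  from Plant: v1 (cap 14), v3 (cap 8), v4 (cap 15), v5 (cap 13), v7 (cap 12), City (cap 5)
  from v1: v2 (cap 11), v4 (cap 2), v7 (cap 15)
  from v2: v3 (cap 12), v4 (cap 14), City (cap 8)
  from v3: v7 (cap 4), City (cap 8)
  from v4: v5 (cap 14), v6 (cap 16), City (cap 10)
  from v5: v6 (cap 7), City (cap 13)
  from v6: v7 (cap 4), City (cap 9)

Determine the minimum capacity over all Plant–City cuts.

53

Augment Plant→City: bottleneck 5, flow now 5.
Augment Plant→v3→City: bottleneck 8, flow now 13.
Augment Plant→v4→City: bottleneck 10, flow now 23.
Augment Plant→v5→City: bottleneck 13, flow now 36.
Augment Plant→v1→v2→City: bottleneck 8, flow now 44.
Augment Plant→v4→v6→City: bottleneck 5, flow now 49.
Augment Plant→v1→v4→v6→City: bottleneck 2, flow now 51.
Augment Plant→v1→v2→v4→v6→City: bottleneck 2, flow now 53.
No augmenting path remains; maximum flow = 53.
By max-flow min-cut, the minimum cut capacity equals the max flow.
In the residual graph, reachable from Plant: {Plant, v1, v2, v3, v4, v5, v6, v7}.
Min-cut edges: Plant→City (5), v2→City (8), v3→City (8), v4→City (10), v5→City (13), v6→City (9); capacity 5 + 8 + 8 + 10 + 13 + 9 = 53.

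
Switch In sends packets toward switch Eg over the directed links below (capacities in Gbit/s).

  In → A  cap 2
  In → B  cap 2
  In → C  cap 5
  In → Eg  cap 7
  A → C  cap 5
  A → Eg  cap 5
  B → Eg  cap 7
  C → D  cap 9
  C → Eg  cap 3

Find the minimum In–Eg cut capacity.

Augment In→Eg: bottleneck 7, flow now 7.
Augment In→A→Eg: bottleneck 2, flow now 9.
Augment In→B→Eg: bottleneck 2, flow now 11.
Augment In→C→Eg: bottleneck 3, flow now 14.
No augmenting path remains; maximum flow = 14.
By max-flow min-cut, the minimum cut capacity equals the max flow.
In the residual graph, reachable from In: {In, C, D}.
Min-cut edges: In→A (2), In→B (2), In→Eg (7), C→Eg (3); capacity 2 + 2 + 7 + 3 = 14.

14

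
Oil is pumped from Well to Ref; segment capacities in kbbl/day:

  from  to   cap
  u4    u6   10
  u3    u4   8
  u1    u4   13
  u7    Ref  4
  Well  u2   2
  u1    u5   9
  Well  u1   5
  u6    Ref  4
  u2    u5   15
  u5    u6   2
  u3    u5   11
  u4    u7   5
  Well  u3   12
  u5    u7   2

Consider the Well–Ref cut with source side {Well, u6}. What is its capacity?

23

Edges leaving {Well, u6}: Well→u1 (5), Well→u2 (2), Well→u3 (12), u6→Ref (4).
Cut capacity = 5 + 2 + 12 + 4 = 23.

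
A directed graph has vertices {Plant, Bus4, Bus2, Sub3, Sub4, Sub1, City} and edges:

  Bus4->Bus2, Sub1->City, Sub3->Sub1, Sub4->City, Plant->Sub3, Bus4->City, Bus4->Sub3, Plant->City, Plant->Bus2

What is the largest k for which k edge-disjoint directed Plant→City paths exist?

Assign every edge capacity 1; by Menger, the answer equals the max flow.
Path Plant→City (+1); total 1.
Path Plant→Sub3→Sub1→City (+1); total 2.
No residual Plant→City path; max flow = 2.
Certifying cut of size 2: {Plant→City, Plant→Sub3}.

2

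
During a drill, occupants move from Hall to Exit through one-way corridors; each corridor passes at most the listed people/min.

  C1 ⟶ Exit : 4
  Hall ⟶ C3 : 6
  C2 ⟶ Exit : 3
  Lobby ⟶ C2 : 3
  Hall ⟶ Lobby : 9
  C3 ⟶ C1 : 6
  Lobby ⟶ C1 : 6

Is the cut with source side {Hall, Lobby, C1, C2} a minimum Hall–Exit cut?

No — its capacity is 13, but the minimum cut has capacity 7.

Given cut capacity: 6 + 4 + 3 = 13.
Augment Hall→Lobby→C1→Exit: bottleneck 4, flow now 4.
Augment Hall→Lobby→C2→Exit: bottleneck 3, flow now 7.
No augmenting path remains; maximum flow = 7.
In the residual graph, reachable from Hall: {Hall, Lobby, C3, C1}.
Min-cut edges: Lobby→C2 (3), C1→Exit (4); capacity 3 + 4 = 7.
Cut capacity 13 exceeds the max flow 7, so it is not minimum.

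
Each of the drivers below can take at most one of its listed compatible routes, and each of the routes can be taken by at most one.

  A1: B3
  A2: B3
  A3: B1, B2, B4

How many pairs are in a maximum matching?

Unit-capacity flow: source→left, listed edges, right→sink; max matching = max flow.
Augmenting path A1→B3 (+1); matched 1.
Augmenting path A3→B1 (+1); matched 2.
No augmenting path remains; maximum matching = 2.
König certificate: {A3, B3} is a vertex cover of size 2 (every listed pair touches it), so no matching can be larger.

2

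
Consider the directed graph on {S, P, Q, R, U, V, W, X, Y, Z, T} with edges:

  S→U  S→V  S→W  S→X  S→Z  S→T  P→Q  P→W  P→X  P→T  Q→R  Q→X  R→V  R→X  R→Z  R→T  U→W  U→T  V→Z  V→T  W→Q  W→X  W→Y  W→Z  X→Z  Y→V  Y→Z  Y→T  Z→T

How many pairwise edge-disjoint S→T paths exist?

Assign every edge capacity 1; by Menger, the answer equals the max flow.
Path S→T (+1); total 1.
Path S→U→T (+1); total 2.
Path S→V→T (+1); total 3.
Path S→Z→T (+1); total 4.
Path S→W→Y→T (+1); total 5.
No residual S→T path; max flow = 5.
Certifying cut of size 5: {S→T, S→U, S→V, S→W, Z→T}.

5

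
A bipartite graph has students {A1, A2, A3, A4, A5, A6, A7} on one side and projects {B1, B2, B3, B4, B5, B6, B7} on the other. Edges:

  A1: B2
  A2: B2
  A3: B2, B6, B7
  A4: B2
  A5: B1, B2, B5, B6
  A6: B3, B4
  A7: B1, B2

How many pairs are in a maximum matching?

Unit-capacity flow: source→left, listed edges, right→sink; max matching = max flow.
Augmenting path A1→B2 (+1); matched 1.
Augmenting path A3→B6 (+1); matched 2.
Augmenting path A5→B1 (+1); matched 3.
Augmenting path A6→B3 (+1); matched 4.
Augmenting path A7→B1→A5→B5 (+1); matched 5.
No augmenting path remains; maximum matching = 5.
König certificate: {A3, A5, A6, A7, B2} is a vertex cover of size 5 (every listed pair touches it), so no matching can be larger.

5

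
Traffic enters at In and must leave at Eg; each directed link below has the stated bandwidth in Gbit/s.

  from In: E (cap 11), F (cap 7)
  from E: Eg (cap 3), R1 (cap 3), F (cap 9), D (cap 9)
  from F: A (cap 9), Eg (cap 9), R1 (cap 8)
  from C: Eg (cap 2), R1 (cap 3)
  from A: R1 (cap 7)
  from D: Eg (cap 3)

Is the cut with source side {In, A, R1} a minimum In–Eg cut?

No — its capacity is 18, but the minimum cut has capacity 15.

Given cut capacity: 11 + 7 = 18.
Augment In→E→Eg: bottleneck 3, flow now 3.
Augment In→F→Eg: bottleneck 7, flow now 10.
Augment In→E→F→Eg: bottleneck 2, flow now 12.
Augment In→E→D→Eg: bottleneck 3, flow now 15.
No augmenting path remains; maximum flow = 15.
In the residual graph, reachable from In: {In, E, F, A, D, R1}.
Min-cut edges: E→Eg (3), F→Eg (9), D→Eg (3); capacity 3 + 9 + 3 = 15.
Cut capacity 18 exceeds the max flow 15, so it is not minimum.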